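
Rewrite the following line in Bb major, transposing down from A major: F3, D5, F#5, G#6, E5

A major to Bb major down is a major seventh, so every note moves down by that interval.
F3 -> Gb2
D5 -> Eb4
F#5 -> G4
G#6 -> A5
E5 -> F4

Gb2 Eb4 G4 A5 F4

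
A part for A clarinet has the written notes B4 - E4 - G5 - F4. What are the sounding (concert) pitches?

G#4 C#4 E5 D4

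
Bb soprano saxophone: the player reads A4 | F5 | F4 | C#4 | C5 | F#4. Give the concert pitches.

The Bb soprano saxophone sounds a major second below written, so transpose each written note down a major second.
A4 → G4
F5 → Eb5
F4 → Eb4
C#4 → B3
C5 → Bb4
F#4 → E4

G4 Eb5 Eb4 B3 Bb4 E4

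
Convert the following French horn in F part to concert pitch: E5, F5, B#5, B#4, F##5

The French horn in F sounds a perfect fifth below written, so transpose each written note down a perfect fifth.
E5 becomes A4
F5 becomes Bb4
B#5 becomes E#5
B#4 becomes E#4
F##5 becomes B#4

A4 Bb4 E#5 E#4 B#4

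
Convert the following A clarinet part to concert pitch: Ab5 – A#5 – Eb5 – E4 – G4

F5 F##5 C5 C#4 E4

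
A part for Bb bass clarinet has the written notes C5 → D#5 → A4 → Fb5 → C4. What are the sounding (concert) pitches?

Written C4 on the Bb bass clarinet sounds as Bb2, a major ninth lower; apply that shift to every note.
C5 to Bb3
D#5 to C#4
A4 to G3
Fb5 to Ebb4
C4 to Bb2

Bb3 C#4 G3 Ebb4 Bb2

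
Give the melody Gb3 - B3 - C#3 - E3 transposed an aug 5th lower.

An augmented fifth down from Gb3 gives Cbb3.
B3: a fifth down reaches E, and 8 semitones makes it Eb3.
An augmented fifth down from C#3 gives F2.
An augmented fifth down from E3 gives Ab2.

Cbb3 Eb3 F2 Ab2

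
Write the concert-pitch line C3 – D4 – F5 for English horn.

Written C4 sounds as F3 on the English horn, so concert pitches are written a perfect fifth up.
C3 to G3
D4 to A4
F5 to C6

G3 A4 C6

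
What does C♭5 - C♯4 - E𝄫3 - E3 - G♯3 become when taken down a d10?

Cb5 down a diminished tenth is A3.
A diminished tenth down from C#4 gives A##2.
A diminished tenth down from Ebb3 gives C2.
E3 down a diminished tenth is C##2.
A diminished tenth down from G#3 gives E##2.

A3 A##2 C2 C##2 E##2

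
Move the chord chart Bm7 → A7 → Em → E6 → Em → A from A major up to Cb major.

Dbm7 Cb7 Gbm Gb6 Gbm Cb

A major up to Cb major is a diminished third; each chord root moves by that interval while the quality stays the same.
Bm7: root B up a diminished third → Db, giving Dbm7.
A7: root A up a diminished third → Cb, giving Cb7.
Em: root E up a diminished third → Gb, giving Gbm.
E6: root E up a diminished third → Gb, giving Gb6.
Em: root E up a diminished third → Gb, giving Gbm.
A: root A up a diminished third → Cb, giving Cb.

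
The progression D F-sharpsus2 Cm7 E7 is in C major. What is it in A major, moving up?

C major up to A major is a major sixth; each chord root moves by that interval while the quality stays the same.
D: root D up a major sixth → B, giving B.
F-sharpsus2: root F-sharp up a major sixth → D#, giving D#sus2.
Cm7: root C up a major sixth → A, giving Am7.
E7: root E up a major sixth → C#, giving C#7.

B D#sus2 Am7 C#7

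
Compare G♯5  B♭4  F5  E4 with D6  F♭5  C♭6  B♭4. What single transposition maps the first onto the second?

up a diminished fifth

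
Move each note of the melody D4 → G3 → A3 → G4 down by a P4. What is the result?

A3 D3 E3 D4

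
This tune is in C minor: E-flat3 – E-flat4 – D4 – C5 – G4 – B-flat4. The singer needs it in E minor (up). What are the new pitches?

From C up to E is a major third; apply that to each pitch.
Eb3 becomes G3
Eb4 becomes G4
D4 becomes F#4
C5 becomes E5
G4 becomes B4
Bb4 becomes D5

G3 G4 F#4 E5 B4 D5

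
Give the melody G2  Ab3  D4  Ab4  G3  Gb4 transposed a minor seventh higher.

F3 Gb4 C5 Gb5 F4 Fb5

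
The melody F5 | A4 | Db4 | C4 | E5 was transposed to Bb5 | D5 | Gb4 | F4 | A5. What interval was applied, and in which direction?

up a perfect fourth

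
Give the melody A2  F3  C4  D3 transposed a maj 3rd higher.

A2: a third up reaches C, and 4 semitones makes it C#3.
A major third up from F3 gives A3.
C4: a third up reaches E, and 4 semitones makes it E4.
D3: a third up reaches F, and 4 semitones makes it F#3.

C#3 A3 E4 F#3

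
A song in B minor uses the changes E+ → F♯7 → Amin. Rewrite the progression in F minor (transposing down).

Bb+ C7 Ebmin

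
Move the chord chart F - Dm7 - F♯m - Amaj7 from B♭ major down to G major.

B♭ major down to G major is a minor third; each chord root moves by that interval while the quality stays the same.
F: root F down a minor third → D, giving D.
Dm7: root D down a minor third → B, giving Bm7.
F♯m: root F♯ down a minor third → D#, giving D#m.
Amaj7: root A down a minor third → F#, giving F#maj7.

D Bm7 D#m F#maj7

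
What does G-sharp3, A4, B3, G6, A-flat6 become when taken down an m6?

A minor sixth down from G#3 gives B#2.
A4 down a minor sixth is C#4.
A minor sixth down from B3 gives D#3.
A minor sixth down from G6 gives B5.
Ab6 down a minor sixth is C6.

B#2 C#4 D#3 B5 C6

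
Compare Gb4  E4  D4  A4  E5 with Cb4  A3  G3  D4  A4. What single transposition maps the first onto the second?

down a perfect fifth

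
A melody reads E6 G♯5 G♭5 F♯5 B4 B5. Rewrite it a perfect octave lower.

E6: an octave down reaches E, and 12 semitones makes it E5.
G#5 down a perfect octave is G#4.
Gb5 down a perfect octave is Gb4.
F#5: an octave down reaches F, and 12 semitones makes it F#4.
B4 down a perfect octave is B3.
A perfect octave down from B5 gives B4.

E5 G#4 Gb4 F#4 B3 B4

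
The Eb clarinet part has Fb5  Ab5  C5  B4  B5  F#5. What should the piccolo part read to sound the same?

First find concert pitch: the Eb clarinet sounds a minor third above written, so Fb5 Ab5 C5 B4 B5 F#5 sounds Abb5 Cb6 Eb5 D5 D6 A5.
Then write for piccolo: it sounds a perfect octave above written, so the part must be a perfect octave below concert.
Abb5 → Abb4
Cb6 → Cb5
Eb5 → Eb4
D5 → D4
D6 → D5
A5 → A4

Abb4 Cb5 Eb4 D4 D5 A4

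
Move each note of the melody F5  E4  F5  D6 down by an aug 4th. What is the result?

F5 to Cb5
E4 to Bb3
F5 to Cb5
D6 to Ab5

Cb5 Bb3 Cb5 Ab5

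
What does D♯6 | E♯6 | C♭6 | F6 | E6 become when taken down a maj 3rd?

B5 C#6 Abb5 Db6 C6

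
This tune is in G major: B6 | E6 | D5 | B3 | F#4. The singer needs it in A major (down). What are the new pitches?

C#6 F#5 E4 C#3 G#3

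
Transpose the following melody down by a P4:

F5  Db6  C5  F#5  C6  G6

F5 to C5
Db6 to Ab5
C5 to G4
F#5 to C#5
C6 to G5
G6 to D6

C5 Ab5 G4 C#5 G5 D6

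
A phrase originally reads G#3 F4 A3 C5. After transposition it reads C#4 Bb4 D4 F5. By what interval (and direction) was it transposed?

Take the first pair: G#3 → C#4. G to C spans 4 letter names, so the interval is some kind of fourth.
G#3 to C#4 is 5 semitones, which makes it a perfect fourth; the second version is higher, so the direction is up.
Checking another pair — C5 → F5 — gives the same interval.

up a perfect fourth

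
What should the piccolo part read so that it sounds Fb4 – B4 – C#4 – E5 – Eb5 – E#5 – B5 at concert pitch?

Written C4 sounds as C5 on the piccolo, so concert pitches are written a perfect octave down.
Fb4 → Fb3
B4 → B3
C#4 → C#3
E5 → E4
Eb5 → Eb4
E#5 → E#4
B5 → B4

Fb3 B3 C#3 E4 Eb4 E#4 B4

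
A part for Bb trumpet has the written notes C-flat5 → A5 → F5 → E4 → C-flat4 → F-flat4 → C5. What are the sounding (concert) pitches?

The Bb trumpet sounds a major second below written, so transpose each written note down a major second.
Cb5 becomes Bbb4
A5 becomes G5
F5 becomes Eb5
E4 becomes D4
Cb4 becomes Bbb3
Fb4 becomes Ebb4
C5 becomes Bb4

Bbb4 G5 Eb5 D4 Bbb3 Ebb4 Bb4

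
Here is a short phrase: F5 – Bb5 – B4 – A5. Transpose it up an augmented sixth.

D#6 G#6 G##5 F##6

F5 gives D#6
Bb5 gives G#6
B4 gives G##5
A5 gives F##6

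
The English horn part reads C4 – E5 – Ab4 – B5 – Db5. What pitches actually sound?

Written C4 on the English horn sounds as F3, a perfect fifth lower; apply that shift to every note.
C4 to F3
E5 to A4
Ab4 to Db4
B5 to E5
Db5 to Gb4

F3 A4 Db4 E5 Gb4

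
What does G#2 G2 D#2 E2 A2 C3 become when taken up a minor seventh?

F#3 F3 C#3 D3 G3 Bb3

G#2 → F#3
G2 → F3
D#2 → C#3
E2 → D3
A2 → G3
C3 → Bb3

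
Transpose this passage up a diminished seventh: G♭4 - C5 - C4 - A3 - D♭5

Fbb5 Bbb5 Bbb4 Gb4 Cbb6

Gb4: a seventh up reaches F, and 9 semitones makes it Fbb5.
A diminished seventh up from C5 gives Bbb5.
C4 up a diminished seventh is Bbb4.
A3: a seventh up reaches G, and 9 semitones makes it Gb4.
A diminished seventh up from Db5 gives Cbb6.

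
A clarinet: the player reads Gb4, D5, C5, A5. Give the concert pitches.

Written C4 on the A clarinet sounds as A3, a minor third lower; apply that shift to every note.
Gb4 → Eb4
D5 → B4
C5 → A4
A5 → F#5

Eb4 B4 A4 F#5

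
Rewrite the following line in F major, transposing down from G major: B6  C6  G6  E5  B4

A6 Bb5 F6 D5 A4

G major to F major down is a major second, so every note moves down by that interval.
B6 -> A6
C6 -> Bb5
G6 -> F6
E5 -> D5
B4 -> A4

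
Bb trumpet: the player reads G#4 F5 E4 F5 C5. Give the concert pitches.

The Bb trumpet sounds a major second below written, so transpose each written note down a major second.
G#4 to F#4
F5 to Eb5
E4 to D4
F5 to Eb5
C5 to Bb4

F#4 Eb5 D4 Eb5 Bb4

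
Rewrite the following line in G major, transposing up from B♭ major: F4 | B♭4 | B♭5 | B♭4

D5 G5 G6 G5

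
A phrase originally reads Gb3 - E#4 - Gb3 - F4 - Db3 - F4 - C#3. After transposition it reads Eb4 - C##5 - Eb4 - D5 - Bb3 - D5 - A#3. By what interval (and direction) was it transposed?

From Gb3 to Eb4 is 6 letter names — a sixth of some quality.
Gb3 to Eb4 is 9 semitones, which makes it a major sixth; the second version is higher, so the direction is up.
Checking another pair — C#3 → A#3 — gives the same interval.

up a major sixth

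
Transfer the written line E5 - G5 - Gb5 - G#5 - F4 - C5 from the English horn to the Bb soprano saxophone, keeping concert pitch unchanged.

First find concert pitch: the English horn sounds a perfect fifth below written, so E5 G5 Gb5 G#5 F4 C5 sounds A4 C5 Cb5 C#5 Bb3 F4.
Then write for Bb soprano saxophone: it sounds a major second below written, so the part must be a major second above concert.
A4 → B4
C5 → D5
Cb5 → Db5
C#5 → D#5
Bb3 → C4
F4 → G4

B4 D5 Db5 D#5 C4 G4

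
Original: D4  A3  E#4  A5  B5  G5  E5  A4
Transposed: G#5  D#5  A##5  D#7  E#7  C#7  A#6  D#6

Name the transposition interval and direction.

up an augmented eleventh

Take the first pair: D4 → G#5. D to G spans 11 letter names, so the interval is some kind of eleventh.
D4 to G#5 is 18 semitones, which makes it an augmented eleventh; the second version is higher, so the direction is up.
Checking another pair — A4 → D#6 — gives the same interval.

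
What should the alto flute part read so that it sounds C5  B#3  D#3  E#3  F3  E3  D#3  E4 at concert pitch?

F5 E#4 G#3 A#3 Bb3 A3 G#3 A4

Written C4 sounds as G3 on the alto flute, so concert pitches are written a perfect fourth up.
C5 -> F5
B#3 -> E#4
D#3 -> G#3
E#3 -> A#3
F3 -> Bb3
E3 -> A3
D#3 -> G#3
E4 -> A4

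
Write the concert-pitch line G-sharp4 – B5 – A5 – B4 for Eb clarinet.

E#4 G#5 F#5 G#4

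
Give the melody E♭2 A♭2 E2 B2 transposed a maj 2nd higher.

A major second up from Eb2 gives F2.
A major second up from Ab2 gives Bb2.
E2 up a major second is F#2.
A major second up from B2 gives C#3.

F2 Bb2 F#2 C#3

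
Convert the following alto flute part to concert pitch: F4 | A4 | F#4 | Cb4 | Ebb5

C4 E4 C#4 Gb3 Bbb4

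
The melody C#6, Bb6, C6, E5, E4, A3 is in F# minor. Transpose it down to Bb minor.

F5 Ebb6 Fb5 Ab4 Ab3 Db3

From F# down to Bb is an augmented fifth; apply that to each pitch.
C#6 to F5
Bb6 to Ebb6
C6 to Fb5
E5 to Ab4
E4 to Ab3
A3 to Db3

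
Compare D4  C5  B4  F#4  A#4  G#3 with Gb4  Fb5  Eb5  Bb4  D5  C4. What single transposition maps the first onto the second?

up a diminished fourth

From D4 to Gb4 is 4 letter names — a fourth of some quality.
D4 to Gb4 is 4 semitones, which makes it a diminished fourth; the second version is higher, so the direction is up.
Checking another pair — G#3 → C4 — gives the same interval.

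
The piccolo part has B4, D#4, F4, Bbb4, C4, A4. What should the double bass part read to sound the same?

B6 D#6 F6 Bbb6 C6 A6

First find concert pitch: the piccolo sounds a perfect octave above written, so B4 D#4 F4 Bbb4 C4 A4 sounds B5 D#5 F5 Bbb5 C5 A5.
Then write for double bass: it sounds a perfect octave below written, so the part must be a perfect octave above concert.
B5 → B6
D#5 → D#6
F5 → F6
Bbb5 → Bbb6
C5 → C6
A5 → A6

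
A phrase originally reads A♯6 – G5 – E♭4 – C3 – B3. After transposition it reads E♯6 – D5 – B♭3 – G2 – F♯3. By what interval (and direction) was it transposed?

Take the first pair: A#6 → E#6. A to E spans 4 letter names, so the interval is some kind of fourth.
E#6 to A#6 is 5 semitones, which makes it a perfect fourth; the second version is lower, so the direction is down.
Checking another pair — B3 → F#3 — gives the same interval.

down a perfect fourth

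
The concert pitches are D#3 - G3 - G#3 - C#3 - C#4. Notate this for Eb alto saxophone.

B#3 E4 E#4 A#3 A#4

Written C4 sounds as Eb3 on the Eb alto saxophone, so concert pitches are written a major sixth up.
D#3 -> B#3
G3 -> E4
G#3 -> E#4
C#3 -> A#3
C#4 -> A#4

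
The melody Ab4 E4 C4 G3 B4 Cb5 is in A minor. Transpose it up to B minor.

From A up to B is a major second; apply that to each pitch.
Ab4 to Bb4
E4 to F#4
C4 to D4
G3 to A3
B4 to C#5
Cb5 to Db5

Bb4 F#4 D4 A3 C#5 Db5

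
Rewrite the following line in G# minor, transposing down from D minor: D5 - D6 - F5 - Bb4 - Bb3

G#4 G#5 B4 E4 E3

D minor to G# minor down is a diminished fifth, so every note moves down by that interval.
D5 gives G#4
D6 gives G#5
F5 gives B4
Bb4 gives E4
Bb3 gives E3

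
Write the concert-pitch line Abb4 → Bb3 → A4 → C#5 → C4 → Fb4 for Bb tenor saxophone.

Bbb5 C5 B5 D#6 D5 Gb5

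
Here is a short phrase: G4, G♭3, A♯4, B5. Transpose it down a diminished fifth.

C#4 C3 D##4 E#5

G4 gives C#4
Gb3 gives C3
A#4 gives D##4
B5 gives E#5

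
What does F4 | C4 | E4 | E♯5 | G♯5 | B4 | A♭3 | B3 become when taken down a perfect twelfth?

Bb2 F2 A2 A#3 C#4 E3 Db2 E2

A perfect twelfth down from F4 gives Bb2.
A perfect twelfth down from C4 gives F2.
E4: a twelfth down reaches A, and 19 semitones makes it A2.
E#5: a twelfth down reaches A, and 19 semitones makes it A#3.
A perfect twelfth down from G#5 gives C#4.
B4: a twelfth down reaches E, and 19 semitones makes it E3.
A perfect twelfth down from Ab3 gives Db2.
B3 down a perfect twelfth is E2.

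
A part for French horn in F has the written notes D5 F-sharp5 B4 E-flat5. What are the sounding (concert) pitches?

Written C4 on the French horn in F sounds as F3, a perfect fifth lower; apply that shift to every note.
D5 becomes G4
F#5 becomes B4
B4 becomes E4
Eb5 becomes Ab4

G4 B4 E4 Ab4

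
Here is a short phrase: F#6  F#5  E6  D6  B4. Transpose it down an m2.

E#6 E#5 D#6 C#6 A#4

F#6 to E#6
F#5 to E#5
E6 to D#6
D6 to C#6
B4 to A#4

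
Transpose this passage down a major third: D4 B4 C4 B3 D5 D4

Bb3 G4 Ab3 G3 Bb4 Bb3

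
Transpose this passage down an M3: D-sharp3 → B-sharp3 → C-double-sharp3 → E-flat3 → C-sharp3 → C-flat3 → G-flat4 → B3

D#3: a third down reaches B, and 4 semitones makes it B2.
A major third down from B#3 gives G#3.
C##3: a third down reaches A, and 4 semitones makes it A#2.
A major third down from Eb3 gives Cb3.
C#3: a third down reaches A, and 4 semitones makes it A2.
Cb3 down a major third is Abb2.
Gb4: a third down reaches E, and 4 semitones makes it Ebb4.
A major third down from B3 gives G3.

B2 G#3 A#2 Cb3 A2 Abb2 Ebb4 G3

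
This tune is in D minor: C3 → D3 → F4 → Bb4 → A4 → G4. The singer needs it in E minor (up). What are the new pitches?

From D up to E is a major second; apply that to each pitch.
C3 to D3
D3 to E3
F4 to G4
Bb4 to C5
A4 to B4
G4 to A4

D3 E3 G4 C5 B4 A4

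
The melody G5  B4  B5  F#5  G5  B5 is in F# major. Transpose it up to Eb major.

Fb6 Ab5 Ab6 Eb6 Fb6 Ab6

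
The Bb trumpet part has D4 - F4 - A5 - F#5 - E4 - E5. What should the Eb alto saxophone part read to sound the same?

A4 C5 E6 C#6 B4 B5

First find concert pitch: the Bb trumpet sounds a major second below written, so D4 F4 A5 F#5 E4 E5 sounds C4 Eb4 G5 E5 D4 D5.
Then write for Eb alto saxophone: it sounds a major sixth below written, so the part must be a major sixth above concert.
C4 → A4
Eb4 → C5
G5 → E6
E5 → C#6
D4 → B4
D5 → B5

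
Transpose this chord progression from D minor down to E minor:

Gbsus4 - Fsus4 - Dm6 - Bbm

Absus4 Gsus4 Em6 Cm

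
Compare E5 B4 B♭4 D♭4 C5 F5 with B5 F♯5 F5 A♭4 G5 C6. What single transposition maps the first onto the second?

Take the first pair: E5 → B5. E to B spans 5 letter names, so the interval is some kind of fifth.
E5 to B5 is 7 semitones, which makes it a perfect fifth; the second version is higher, so the direction is up.
Checking another pair — F5 → C6 — gives the same interval.

up a perfect fifth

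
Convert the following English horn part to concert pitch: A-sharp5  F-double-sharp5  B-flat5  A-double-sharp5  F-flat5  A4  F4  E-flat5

The English horn sounds a perfect fifth below written, so transpose each written note down a perfect fifth.
A#5 becomes D#5
F##5 becomes B#4
Bb5 becomes Eb5
A##5 becomes D##5
Fb5 becomes Bbb4
A4 becomes D4
F4 becomes Bb3
Eb5 becomes Ab4

D#5 B#4 Eb5 D##5 Bbb4 D4 Bb3 Ab4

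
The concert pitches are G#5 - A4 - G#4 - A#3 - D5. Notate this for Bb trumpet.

A#5 B4 A#4 B#3 E5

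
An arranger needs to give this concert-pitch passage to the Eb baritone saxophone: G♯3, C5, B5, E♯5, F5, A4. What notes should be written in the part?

E#5 A6 G#7 C##7 D7 F#6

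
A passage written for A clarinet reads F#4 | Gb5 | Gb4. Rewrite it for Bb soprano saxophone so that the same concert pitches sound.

First find concert pitch: the A clarinet sounds a minor third below written, so F#4 Gb5 Gb4 sounds D#4 Eb5 Eb4.
Then write for Bb soprano saxophone: it sounds a major second below written, so the part must be a major second above concert.
D#4 → E#4
Eb5 → F5
Eb4 → F4

E#4 F5 F4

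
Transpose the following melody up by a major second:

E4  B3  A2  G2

E4 to F#4
B3 to C#4
A2 to B2
G2 to A2

F#4 C#4 B2 A2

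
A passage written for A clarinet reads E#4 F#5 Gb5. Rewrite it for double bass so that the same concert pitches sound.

C##5 D#6 Eb6

First find concert pitch: the A clarinet sounds a minor third below written, so E#4 F#5 Gb5 sounds C##4 D#5 Eb5.
Then write for double bass: it sounds a perfect octave below written, so the part must be a perfect octave above concert.
C##4 → C##5
D#5 → D#6
Eb5 → Eb6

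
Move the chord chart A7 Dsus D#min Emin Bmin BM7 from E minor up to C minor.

E minor up to C minor is a minor sixth; each chord root moves by that interval while the quality stays the same.
A7: root A up a minor sixth → F, giving F7.
Dsus: root D up a minor sixth → Bb, giving Bbsus.
D#min: root D# up a minor sixth → B, giving Bmin.
Emin: root E up a minor sixth → C, giving Cmin.
Bmin: root B up a minor sixth → G, giving Gmin.
BM7: root B up a minor sixth → G, giving GM7.

F7 Bbsus Bmin Cmin Gmin GM7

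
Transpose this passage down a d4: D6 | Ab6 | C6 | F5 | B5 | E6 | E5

A diminished fourth down from D6 gives A#5.
Ab6: a fourth down reaches E, and 4 semitones makes it E6.
C6: a fourth down reaches G, and 4 semitones makes it G#5.
F5 down a diminished fourth is C#5.
B5: a fourth down reaches F, and 4 semitones makes it F##5.
A diminished fourth down from E6 gives B#5.
A diminished fourth down from E5 gives B#4.

A#5 E6 G#5 C#5 F##5 B#5 B#4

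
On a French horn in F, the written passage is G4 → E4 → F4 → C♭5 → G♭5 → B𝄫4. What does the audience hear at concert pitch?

The French horn in F sounds a perfect fifth below written, so transpose each written note down a perfect fifth.
G4 gives C4
E4 gives A3
F4 gives Bb3
Cb5 gives Fb4
Gb5 gives Cb5
Bbb4 gives Ebb4

C4 A3 Bb3 Fb4 Cb5 Ebb4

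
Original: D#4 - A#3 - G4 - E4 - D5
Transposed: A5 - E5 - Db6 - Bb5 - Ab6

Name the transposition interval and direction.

From D#4 to A5 is 12 letter names — a twelfth of some quality.
D#4 to A5 is 18 semitones, which makes it a diminished twelfth; the second version is higher, so the direction is up.
Checking another pair — D5 → Ab6 — gives the same interval.

up a diminished twelfth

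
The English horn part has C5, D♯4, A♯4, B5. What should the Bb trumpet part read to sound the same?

First find concert pitch: the English horn sounds a perfect fifth below written, so C5 D♯4 A♯4 B5 sounds F4 G#3 D#4 E5.
Then write for Bb trumpet: it sounds a major second below written, so the part must be a major second above concert.
F4 → G4
G#3 → A#3
D#4 → E#4
E5 → F#5

G4 A#3 E#4 F#5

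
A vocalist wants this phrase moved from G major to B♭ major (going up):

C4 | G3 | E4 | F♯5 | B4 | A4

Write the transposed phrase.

Eb4 Bb3 G4 A5 D5 C5

From G up to B♭ is a minor third; apply that to each pitch.
C4 → Eb4
G3 → Bb3
E4 → G4
F#5 → A5
B4 → D5
A4 → C5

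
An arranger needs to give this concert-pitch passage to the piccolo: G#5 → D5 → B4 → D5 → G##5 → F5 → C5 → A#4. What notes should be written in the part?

G#4 D4 B3 D4 G##4 F4 C4 A#3

Written C4 sounds as C5 on the piccolo, so concert pitches are written a perfect octave down.
G#5 gives G#4
D5 gives D4
B4 gives B3
D5 gives D4
G##5 gives G##4
F5 gives F4
C5 gives C4
A#4 gives A#3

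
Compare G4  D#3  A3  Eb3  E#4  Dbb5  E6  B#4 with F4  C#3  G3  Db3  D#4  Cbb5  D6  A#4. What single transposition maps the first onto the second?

down a major second

From G4 to F4 is 2 letter names — a second of some quality.
F4 to G4 is 2 semitones, which makes it a major second; the second version is lower, so the direction is down.
Checking another pair — B#4 → A#4 — gives the same interval.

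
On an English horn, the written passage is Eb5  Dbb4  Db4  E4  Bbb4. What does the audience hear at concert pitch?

Written C4 on the English horn sounds as F3, a perfect fifth lower; apply that shift to every note.
Eb5 -> Ab4
Dbb4 -> Gbb3
Db4 -> Gb3
E4 -> A3
Bbb4 -> Ebb4

Ab4 Gbb3 Gb3 A3 Ebb4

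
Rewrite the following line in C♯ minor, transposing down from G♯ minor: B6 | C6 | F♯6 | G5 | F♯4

E6 F5 B5 C5 B3

From G♯ down to C♯ is a perfect fifth; apply that to each pitch.
B6 -> E6
C6 -> F5
F#6 -> B5
G5 -> C5
F#4 -> B3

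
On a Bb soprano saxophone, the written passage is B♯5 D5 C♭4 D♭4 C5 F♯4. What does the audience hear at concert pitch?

Written C4 on the Bb soprano saxophone sounds as Bb3, a major second lower; apply that shift to every note.
B#5 becomes A#5
D5 becomes C5
Cb4 becomes Bbb3
Db4 becomes Cb4
C5 becomes Bb4
F#4 becomes E4

A#5 C5 Bbb3 Cb4 Bb4 E4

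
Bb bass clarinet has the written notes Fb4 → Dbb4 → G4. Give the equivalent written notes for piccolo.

First find concert pitch: the Bb bass clarinet sounds a major ninth below written, so Fb4 Dbb4 G4 sounds Ebb3 Cbb3 F3.
Then write for piccolo: it sounds a perfect octave above written, so the part must be a perfect octave below concert.
Ebb3 → Ebb2
Cbb3 → Cbb2
F3 → F2

Ebb2 Cbb2 F2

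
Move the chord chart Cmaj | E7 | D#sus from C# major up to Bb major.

Bbbmaj Db7 Csus

C# major up to Bb major is a diminished seventh; each chord root moves by that interval while the quality stays the same.
Cmaj: root C up a diminished seventh → Bbb, giving Bbbmaj.
E7: root E up a diminished seventh → Db, giving Db7.
D#sus: root D# up a diminished seventh → C, giving Csus.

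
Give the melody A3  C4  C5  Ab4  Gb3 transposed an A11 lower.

A3 down an augmented eleventh is Eb2.
C4 down an augmented eleventh is Gb2.
C5 down an augmented eleventh is Gb3.
Ab4: an eleventh down reaches E, and 18 semitones makes it Ebb3.
An augmented eleventh down from Gb3 gives Dbb2.

Eb2 Gb2 Gb3 Ebb3 Dbb2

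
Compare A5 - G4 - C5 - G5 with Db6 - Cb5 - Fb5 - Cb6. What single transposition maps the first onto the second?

up a diminished fourth

From A5 to Db6 is 4 letter names — a fourth of some quality.
A5 to Db6 is 4 semitones, which makes it a diminished fourth; the second version is higher, so the direction is up.
Checking another pair — G5 → Cb6 — gives the same interval.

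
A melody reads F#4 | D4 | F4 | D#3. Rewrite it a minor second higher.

F#4 up a minor second is G4.
D4: a second up reaches E, and 1 semitone makes it Eb4.
A minor second up from F4 gives Gb4.
D#3: a second up reaches E, and 1 semitone makes it E3.

G4 Eb4 Gb4 E3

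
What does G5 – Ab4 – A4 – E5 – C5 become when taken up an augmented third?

B#5 C#5 C##5 G##5 E#5

An augmented third up from G5 gives B#5.
Ab4: a third up reaches C, and 5 semitones makes it C#5.
An augmented third up from A4 gives C##5.
E5: a third up reaches G, and 5 semitones makes it G##5.
An augmented third up from C5 gives E#5.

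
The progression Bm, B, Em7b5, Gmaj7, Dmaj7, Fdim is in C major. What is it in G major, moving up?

F#m F# Bm7b5 Dmaj7 Amaj7 Cdim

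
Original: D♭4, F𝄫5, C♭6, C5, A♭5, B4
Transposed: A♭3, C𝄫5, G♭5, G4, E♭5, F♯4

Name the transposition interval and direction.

down a perfect fourth

Take the first pair: Db4 → Ab3. D to A spans 4 letter names, so the interval is some kind of fourth.
Ab3 to Db4 is 5 semitones, which makes it a perfect fourth; the second version is lower, so the direction is down.
Checking another pair — B4 → F#4 — gives the same interval.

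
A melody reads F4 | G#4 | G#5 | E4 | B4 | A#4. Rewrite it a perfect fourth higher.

Bb4 C#5 C#6 A4 E5 D#5

F4 -> Bb4
G#4 -> C#5
G#5 -> C#6
E4 -> A4
B4 -> E5
A#4 -> D#5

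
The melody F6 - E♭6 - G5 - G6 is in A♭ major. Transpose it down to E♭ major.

A♭ major to E♭ major down is a perfect fourth, so every note moves down by that interval.
F6 -> C6
Eb6 -> Bb5
G5 -> D5
G6 -> D6

C6 Bb5 D5 D6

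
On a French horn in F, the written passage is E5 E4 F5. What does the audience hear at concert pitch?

The French horn in F sounds a perfect fifth below written, so transpose each written note down a perfect fifth.
E5 -> A4
E4 -> A3
F5 -> Bb4

A4 A3 Bb4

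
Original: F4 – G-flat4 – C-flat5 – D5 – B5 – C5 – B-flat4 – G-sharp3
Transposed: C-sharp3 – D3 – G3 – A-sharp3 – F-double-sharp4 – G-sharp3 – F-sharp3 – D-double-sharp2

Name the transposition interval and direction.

down a diminished eleventh

From F4 to C#3 is 11 letter names — an eleventh of some quality.
C#3 to F4 is 16 semitones, which makes it a diminished eleventh; the second version is lower, so the direction is down.
Checking another pair — G#3 → D##2 — gives the same interval.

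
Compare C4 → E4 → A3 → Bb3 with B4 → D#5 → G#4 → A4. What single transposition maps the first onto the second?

up a major seventh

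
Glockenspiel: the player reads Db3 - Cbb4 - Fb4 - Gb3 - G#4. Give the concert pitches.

The glockenspiel sounds a perfect fifteenth above written, so transpose each written note up a perfect fifteenth.
Db3 → Db5
Cbb4 → Cbb6
Fb4 → Fb6
Gb3 → Gb5
G#4 → G#6

Db5 Cbb6 Fb6 Gb5 G#6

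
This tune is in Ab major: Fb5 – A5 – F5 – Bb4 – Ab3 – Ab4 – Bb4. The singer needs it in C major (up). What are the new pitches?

Ab5 C#6 A5 D5 C4 C5 D5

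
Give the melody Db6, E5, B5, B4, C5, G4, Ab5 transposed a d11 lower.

Db6 down a diminished eleventh is A4.
E5 down a diminished eleventh is B#3.
B5 down a diminished eleventh is F##4.
A diminished eleventh down from B4 gives F##3.
A diminished eleventh down from C5 gives G#3.
G4: an eleventh down reaches D, and 16 semitones makes it D#3.
A diminished eleventh down from Ab5 gives E4.

A4 B#3 F##4 F##3 G#3 D#3 E4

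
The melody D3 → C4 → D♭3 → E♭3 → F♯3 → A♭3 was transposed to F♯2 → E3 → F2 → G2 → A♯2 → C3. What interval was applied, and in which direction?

From D3 to F#2 is 6 letter names — a sixth of some quality.
F#2 to D3 is 8 semitones, which makes it a minor sixth; the second version is lower, so the direction is down.
Checking another pair — Ab3 → C3 — gives the same interval.

down a minor sixth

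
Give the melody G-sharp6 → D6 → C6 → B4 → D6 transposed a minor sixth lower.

B#5 F#5 E5 D#4 F#5

G#6 becomes B#5
D6 becomes F#5
C6 becomes E5
B4 becomes D#4
D6 becomes F#5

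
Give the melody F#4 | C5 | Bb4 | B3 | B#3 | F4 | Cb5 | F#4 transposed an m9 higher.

F#4 up a minor ninth is G5.
C5 up a minor ninth is Db6.
Bb4: a ninth up reaches C, and 13 semitones makes it Cb6.
B3 up a minor ninth is C5.
B#3 up a minor ninth is C#5.
F4 up a minor ninth is Gb5.
Cb5 up a minor ninth is Dbb6.
F#4 up a minor ninth is G5.

G5 Db6 Cb6 C5 C#5 Gb5 Dbb6 G5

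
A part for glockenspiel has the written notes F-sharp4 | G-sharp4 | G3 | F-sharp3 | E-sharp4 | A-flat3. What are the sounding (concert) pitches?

Written C4 on the glockenspiel sounds as C6, a perfect fifteenth higher; apply that shift to every note.
F#4 gives F#6
G#4 gives G#6
G3 gives G5
F#3 gives F#5
E#4 gives E#6
Ab3 gives Ab5

F#6 G#6 G5 F#5 E#6 Ab5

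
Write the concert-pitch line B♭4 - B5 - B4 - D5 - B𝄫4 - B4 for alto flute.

Written C4 sounds as G3 on the alto flute, so concert pitches are written a perfect fourth up.
Bb4 → Eb5
B5 → E6
B4 → E5
D5 → G5
Bbb4 → Ebb5
B4 → E5

Eb5 E6 E5 G5 Ebb5 E5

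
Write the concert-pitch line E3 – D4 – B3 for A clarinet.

Written C4 sounds as A3 on the A clarinet, so concert pitches are written a minor third up.
E3 → G3
D4 → F4
B3 → D4

G3 F4 D4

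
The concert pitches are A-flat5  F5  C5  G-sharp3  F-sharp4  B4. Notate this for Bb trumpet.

Bb5 G5 D5 A#3 G#4 C#5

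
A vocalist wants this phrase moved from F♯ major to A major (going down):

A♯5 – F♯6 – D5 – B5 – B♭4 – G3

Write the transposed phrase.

C#5 A5 F4 D5 Db4 Bb2

F♯ major to A major down is a major sixth, so every note moves down by that interval.
A#5 becomes C#5
F#6 becomes A5
D5 becomes F4
B5 becomes D5
Bb4 becomes Db4
G3 becomes Bb2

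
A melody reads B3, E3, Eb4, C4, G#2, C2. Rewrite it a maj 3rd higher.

B3: a third up reaches D, and 4 semitones makes it D#4.
A major third up from E3 gives G#3.
A major third up from Eb4 gives G4.
C4 up a major third is E4.
G#2 up a major third is B#2.
A major third up from C2 gives E2.

D#4 G#3 G4 E4 B#2 E2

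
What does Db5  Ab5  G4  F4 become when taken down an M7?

Db5 down a major seventh is Ebb4.
A major seventh down from Ab5 gives Bbb4.
G4 down a major seventh is Ab3.
F4 down a major seventh is Gb3.

Ebb4 Bbb4 Ab3 Gb3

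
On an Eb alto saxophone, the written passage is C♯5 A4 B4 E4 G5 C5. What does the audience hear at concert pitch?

Written C4 on the Eb alto saxophone sounds as Eb3, a major sixth lower; apply that shift to every note.
C#5 gives E4
A4 gives C4
B4 gives D4
E4 gives G3
G5 gives Bb4
C5 gives Eb4

E4 C4 D4 G3 Bb4 Eb4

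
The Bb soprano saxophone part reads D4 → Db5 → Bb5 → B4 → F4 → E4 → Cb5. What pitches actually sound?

C4 Cb5 Ab5 A4 Eb4 D4 Bbb4

Written C4 on the Bb soprano saxophone sounds as Bb3, a major second lower; apply that shift to every note.
D4 gives C4
Db5 gives Cb5
Bb5 gives Ab5
B4 gives A4
F4 gives Eb4
E4 gives D4
Cb5 gives Bbb4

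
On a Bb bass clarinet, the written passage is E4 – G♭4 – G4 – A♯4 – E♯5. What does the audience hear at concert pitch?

D3 Fb3 F3 G#3 D#4

The Bb bass clarinet sounds a major ninth below written, so transpose each written note down a major ninth.
E4 → D3
Gb4 → Fb3
G4 → F3
A#4 → G#3
E#5 → D#4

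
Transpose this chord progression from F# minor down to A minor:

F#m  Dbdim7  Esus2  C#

Am Fbdim7 Gsus2 E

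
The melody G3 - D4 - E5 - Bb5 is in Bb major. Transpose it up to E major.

C#4 G#4 A#5 E6

Bb major to E major up is an augmented fourth, so every note moves up by that interval.
G3 becomes C#4
D4 becomes G#4
E5 becomes A#5
Bb5 becomes E6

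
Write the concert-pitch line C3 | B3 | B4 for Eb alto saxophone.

The Eb alto saxophone sounds a major sixth below written, so the written part must be a major sixth above concert — transpose each note up.
C3 → A3
B3 → G#4
B4 → G#5

A3 G#4 G#5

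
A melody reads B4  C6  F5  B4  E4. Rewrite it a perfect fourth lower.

F#4 G5 C5 F#4 B3

B4 -> F#4
C6 -> G5
F5 -> C5
B4 -> F#4
E4 -> B3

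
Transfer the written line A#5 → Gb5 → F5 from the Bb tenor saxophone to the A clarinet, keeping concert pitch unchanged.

B4 Abb4 Gb4

First find concert pitch: the Bb tenor saxophone sounds a major ninth below written, so A#5 Gb5 F5 sounds G#4 Fb4 Eb4.
Then write for A clarinet: it sounds a minor third below written, so the part must be a minor third above concert.
G#4 → B4
Fb4 → Abb4
Eb4 → Gb4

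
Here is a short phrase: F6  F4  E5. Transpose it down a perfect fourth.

C6 C4 B4

F6 to C6
F4 to C4
E5 to B4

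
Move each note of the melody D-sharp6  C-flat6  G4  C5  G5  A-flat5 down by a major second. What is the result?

C#6 Bbb5 F4 Bb4 F5 Gb5

D#6 → C#6
Cb6 → Bbb5
G4 → F4
C5 → Bb4
G5 → F5
Ab5 → Gb5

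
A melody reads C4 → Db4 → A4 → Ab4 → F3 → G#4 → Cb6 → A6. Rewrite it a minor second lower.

B3 C4 G#4 G4 E3 F##4 Bb5 G#6

C4 to B3
Db4 to C4
A4 to G#4
Ab4 to G4
F3 to E3
G#4 to F##4
Cb6 to Bb5
A6 to G#6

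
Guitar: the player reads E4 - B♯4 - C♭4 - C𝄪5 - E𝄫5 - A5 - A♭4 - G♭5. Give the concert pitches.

E3 B#3 Cb3 C##4 Ebb4 A4 Ab3 Gb4

Written C4 on the guitar sounds as C3, a perfect octave lower; apply that shift to every note.
E4 becomes E3
B#4 becomes B#3
Cb4 becomes Cb3
C##5 becomes C##4
Ebb5 becomes Ebb4
A5 becomes A4
Ab4 becomes Ab3
Gb5 becomes Gb4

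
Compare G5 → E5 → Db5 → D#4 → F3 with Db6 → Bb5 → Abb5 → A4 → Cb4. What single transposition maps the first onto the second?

up a diminished fifth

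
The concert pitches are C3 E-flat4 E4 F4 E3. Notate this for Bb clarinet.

Written C4 sounds as Bb3 on the Bb clarinet, so concert pitches are written a major second up.
C3 becomes D3
Eb4 becomes F4
E4 becomes F#4
F4 becomes G4
E3 becomes F#3

D3 F4 F#4 G4 F#3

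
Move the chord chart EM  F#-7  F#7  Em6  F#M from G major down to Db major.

BbM C-7 C7 Bbm6 CM

G major down to Db major is an augmented fourth; each chord root moves by that interval while the quality stays the same.
EM: root E down an augmented fourth → Bb, giving BbM.
F#-7: root F# down an augmented fourth → C, giving C-7.
F#7: root F# down an augmented fourth → C, giving C7.
Em6: root E down an augmented fourth → Bb, giving Bbm6.
F#M: root F# down an augmented fourth → C, giving CM.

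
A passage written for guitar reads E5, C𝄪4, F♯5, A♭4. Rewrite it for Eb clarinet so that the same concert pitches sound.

C#4 A##2 D#4 F3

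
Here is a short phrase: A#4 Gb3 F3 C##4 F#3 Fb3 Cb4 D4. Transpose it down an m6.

A minor sixth down from A#4 gives C##4.
Gb3: a sixth down reaches B, and 8 semitones makes it Bb2.
F3: a sixth down reaches A, and 8 semitones makes it A2.
A minor sixth down from C##4 gives E##3.
F#3: a sixth down reaches A, and 8 semitones makes it A#2.
Fb3 down a minor sixth is Ab2.
Cb4: a sixth down reaches E, and 8 semitones makes it Eb3.
D4: a sixth down reaches F, and 8 semitones makes it F#3.

C##4 Bb2 A2 E##3 A#2 Ab2 Eb3 F#3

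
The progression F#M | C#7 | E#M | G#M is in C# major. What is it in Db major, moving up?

C# major up to Db major is a diminished second; each chord root moves by that interval while the quality stays the same.
F#M: root F# up a diminished second → Gb, giving GbM.
C#7: root C# up a diminished second → Db, giving Db7.
E#M: root E# up a diminished second → F, giving FM.
G#M: root G# up a diminished second → Ab, giving AbM.

GbM Db7 FM AbM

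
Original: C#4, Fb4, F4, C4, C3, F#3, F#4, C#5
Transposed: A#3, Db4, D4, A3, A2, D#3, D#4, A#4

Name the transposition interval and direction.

From C#4 to A#3 is 3 letter names — a third of some quality.
A#3 to C#4 is 3 semitones, which makes it a minor third; the second version is lower, so the direction is down.
Checking another pair — C#5 → A#4 — gives the same interval.

down a minor third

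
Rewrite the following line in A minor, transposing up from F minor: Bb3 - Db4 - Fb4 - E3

From F up to A is a major third; apply that to each pitch.
Bb3 becomes D4
Db4 becomes F4
Fb4 becomes Ab4
E3 becomes G#3

D4 F4 Ab4 G#3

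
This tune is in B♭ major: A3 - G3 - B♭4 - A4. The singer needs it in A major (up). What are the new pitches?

G#4 F#4 A5 G#5

From B♭ up to A is a major seventh; apply that to each pitch.
A3 → G#4
G3 → F#4
Bb4 → A5
A4 → G#5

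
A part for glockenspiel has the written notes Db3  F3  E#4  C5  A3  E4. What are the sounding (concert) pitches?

Written C4 on the glockenspiel sounds as C6, a perfect fifteenth higher; apply that shift to every note.
Db3 gives Db5
F3 gives F5
E#4 gives E#6
C5 gives C7
A3 gives A5
E4 gives E6

Db5 F5 E#6 C7 A5 E6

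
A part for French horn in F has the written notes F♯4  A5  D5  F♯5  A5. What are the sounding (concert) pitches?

The French horn in F sounds a perfect fifth below written, so transpose each written note down a perfect fifth.
F#4 to B3
A5 to D5
D5 to G4
F#5 to B4
A5 to D5

B3 D5 G4 B4 D5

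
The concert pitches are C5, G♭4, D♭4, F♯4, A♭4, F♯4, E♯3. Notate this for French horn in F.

Written C4 sounds as F3 on the French horn in F, so concert pitches are written a perfect fifth up.
C5 -> G5
Gb4 -> Db5
Db4 -> Ab4
F#4 -> C#5
Ab4 -> Eb5
F#4 -> C#5
E#3 -> B#3

G5 Db5 Ab4 C#5 Eb5 C#5 B#3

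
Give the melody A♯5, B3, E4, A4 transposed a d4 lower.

E##5 F##3 B#3 E#4

A#5: a fourth down reaches E, and 4 semitones makes it E##5.
B3: a fourth down reaches F, and 4 semitones makes it F##3.
A diminished fourth down from E4 gives B#3.
A diminished fourth down from A4 gives E#4.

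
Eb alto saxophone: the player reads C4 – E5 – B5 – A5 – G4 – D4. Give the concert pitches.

Eb3 G4 D5 C5 Bb3 F3

The Eb alto saxophone sounds a major sixth below written, so transpose each written note down a major sixth.
C4 becomes Eb3
E5 becomes G4
B5 becomes D5
A5 becomes C5
G4 becomes Bb3
D4 becomes F3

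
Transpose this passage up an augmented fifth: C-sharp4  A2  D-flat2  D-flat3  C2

G##4 E#3 A2 A3 G#2

C#4 gives G##4
A2 gives E#3
Db2 gives A2
Db3 gives A3
C2 gives G#2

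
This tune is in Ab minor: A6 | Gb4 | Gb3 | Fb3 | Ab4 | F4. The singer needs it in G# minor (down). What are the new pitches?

Ab minor to G# minor down is a diminished second, so every note moves down by that interval.
A6 → G##6
Gb4 → F#4
Gb3 → F#3
Fb3 → E3
Ab4 → G#4
F4 → E#4

G##6 F#4 F#3 E3 G#4 E#4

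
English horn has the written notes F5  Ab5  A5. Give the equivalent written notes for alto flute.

Eb5 Gb5 G5

First find concert pitch: the English horn sounds a perfect fifth below written, so F5 Ab5 A5 sounds Bb4 Db5 D5.
Then write for alto flute: it sounds a perfect fourth below written, so the part must be a perfect fourth above concert.
Bb4 → Eb5
Db5 → Gb5
D5 → G5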